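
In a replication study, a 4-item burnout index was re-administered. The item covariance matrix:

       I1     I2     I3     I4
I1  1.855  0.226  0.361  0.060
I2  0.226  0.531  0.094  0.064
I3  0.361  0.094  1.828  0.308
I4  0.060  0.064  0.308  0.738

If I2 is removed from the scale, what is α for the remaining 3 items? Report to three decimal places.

Remaining items: I1, I3, I4 (k = 3).
Σσᵢ² = 1.855 + 1.828 + 0.738 = 4.421
Var(T) = 4.421 + 2 × 0.729 = 5.879
α (item deleted) = (3/2)·(1 − 4.421/5.879) = 0.372

α = 0.372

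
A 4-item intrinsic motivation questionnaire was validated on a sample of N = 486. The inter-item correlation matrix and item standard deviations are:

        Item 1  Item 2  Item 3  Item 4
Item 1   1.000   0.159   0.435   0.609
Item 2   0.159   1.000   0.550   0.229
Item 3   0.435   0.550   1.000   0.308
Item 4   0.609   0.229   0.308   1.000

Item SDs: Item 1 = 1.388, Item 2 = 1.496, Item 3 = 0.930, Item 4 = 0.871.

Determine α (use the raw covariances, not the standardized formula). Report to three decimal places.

Σσ²ᵢ = 1.388² + 1.496² + 0.930² + 0.871² = 5.7881
Covariances σ_ij = r_ij · s_i · s_j:
  σ(Item 1,Item 2) = 0.159 × 1.388 × 1.496 = 0.3302
  σ(Item 1,Item 3) = 0.435 × 1.388 × 0.930 = 0.5615
  σ(Item 1,Item 4) = 0.609 × 1.388 × 0.871 = 0.7362
  σ(Item 2,Item 3) = 0.550 × 1.496 × 0.930 = 0.7652
  σ(Item 2,Item 4) = 0.229 × 1.496 × 0.871 = 0.2984
  σ(Item 3,Item 4) = 0.308 × 0.930 × 0.871 = 0.2495
σ²_T = Σσ²ᵢ + 2·Σσ_ij = 5.7881 + 2 × 2.9410 = 11.6701
α = (4/3)·(1 − 5.7881/11.6701) = 0.672

α = 0.672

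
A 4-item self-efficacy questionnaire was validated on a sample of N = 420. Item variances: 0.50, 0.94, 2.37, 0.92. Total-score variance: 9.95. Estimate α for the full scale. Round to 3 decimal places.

α = 0.699

sum of item variances = 0.50 + 0.94 + 2.37 + 0.92 = 4.73
α = (k/(k−1))·(1 − sum of item variances/σ²_total) = (4/3)·(1 − 4.73/9.95) = 0.699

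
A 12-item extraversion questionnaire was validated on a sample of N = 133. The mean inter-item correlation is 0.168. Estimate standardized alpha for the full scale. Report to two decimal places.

α = 0.71

Standardized α = k·r̄ / (1 + (k−1)·r̄) = 12 × 0.168 / (1 + 11 × 0.168)
  = 2.0160 / 2.8480 = 0.71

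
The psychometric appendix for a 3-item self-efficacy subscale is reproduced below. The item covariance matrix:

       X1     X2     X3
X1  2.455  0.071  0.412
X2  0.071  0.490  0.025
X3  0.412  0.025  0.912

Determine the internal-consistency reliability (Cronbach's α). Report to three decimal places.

Σσᵢ² = 2.455 + 0.490 + 0.912 = 3.857
Σ_{i<j} σ_ij = 0.508
Var(T) = 3.857 + 2 × 0.508 = 4.873
α = (k/(k−1))·(1 − Σσᵢ²/Var(T)) = (3/2)·(1 − 3.857/4.873) = 0.313

Cronbach's α = 0.313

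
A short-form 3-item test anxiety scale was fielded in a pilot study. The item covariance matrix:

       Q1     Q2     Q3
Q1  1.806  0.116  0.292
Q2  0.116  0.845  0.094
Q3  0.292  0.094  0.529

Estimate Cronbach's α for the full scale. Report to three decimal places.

Σσ²ᵢ = 1.806 + 0.845 + 0.529 = 3.180
Sum of the distinct covariances = 0.502
total variance = 3.180 + 2 × 0.502 = 4.184
α = (k/(k−1))·(1 − Σσ²ᵢ/total variance) = (3/2)·(1 − 3.180/4.184) = 0.360

α = 0.360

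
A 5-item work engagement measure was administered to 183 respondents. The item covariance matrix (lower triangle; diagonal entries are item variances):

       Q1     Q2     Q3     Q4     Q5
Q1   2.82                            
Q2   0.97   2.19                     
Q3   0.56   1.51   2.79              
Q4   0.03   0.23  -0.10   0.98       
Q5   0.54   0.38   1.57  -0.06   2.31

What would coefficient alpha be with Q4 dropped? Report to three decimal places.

α = 0.697

Remaining items: Q1, Q2, Q3, Q5 (k = 4).
ΣVar(i) = 2.82 + 2.19 + 2.79 + 2.31 = 10.11
total variance = 10.11 + 2 × 5.53 = 21.17
α (item deleted) = (4/3)·(1 − 10.11/21.17) = 0.697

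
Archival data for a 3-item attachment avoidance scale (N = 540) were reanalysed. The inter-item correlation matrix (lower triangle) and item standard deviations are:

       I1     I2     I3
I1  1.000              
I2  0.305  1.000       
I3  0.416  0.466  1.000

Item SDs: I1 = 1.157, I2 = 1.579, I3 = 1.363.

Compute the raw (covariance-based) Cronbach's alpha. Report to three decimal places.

α = 0.657

Σσ²ᵢ = 1.157² + 1.579² + 1.363² = 5.6897
Covariances σ_ij = r_ij · s_i · s_j:
  σ(I1,I2) = 0.305 × 1.157 × 1.579 = 0.5572
  σ(I1,I3) = 0.416 × 1.157 × 1.363 = 0.6560
  σ(I2,I3) = 0.466 × 1.579 × 1.363 = 1.0029
σ²_T = Σσ²ᵢ + 2·Σσ_ij = 5.6897 + 2 × 2.2161 = 10.1219
α = (3/2)·(1 − 5.6897/10.1219) = 0.657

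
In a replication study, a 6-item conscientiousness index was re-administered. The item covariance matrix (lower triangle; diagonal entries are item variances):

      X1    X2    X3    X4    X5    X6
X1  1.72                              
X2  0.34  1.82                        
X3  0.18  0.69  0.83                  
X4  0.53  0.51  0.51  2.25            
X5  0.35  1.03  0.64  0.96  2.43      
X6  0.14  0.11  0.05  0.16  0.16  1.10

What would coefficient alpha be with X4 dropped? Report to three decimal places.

α = 0.604

Remaining items: X1, X2, X3, X5, X6 (k = 5).
Σσᵢ² = 1.72 + 1.82 + 0.83 + 2.43 + 1.10 = 7.90
σ²_total = 7.90 + 2 × 3.69 = 15.28
α (item deleted) = (5/4)·(1 − 7.90/15.28) = 0.604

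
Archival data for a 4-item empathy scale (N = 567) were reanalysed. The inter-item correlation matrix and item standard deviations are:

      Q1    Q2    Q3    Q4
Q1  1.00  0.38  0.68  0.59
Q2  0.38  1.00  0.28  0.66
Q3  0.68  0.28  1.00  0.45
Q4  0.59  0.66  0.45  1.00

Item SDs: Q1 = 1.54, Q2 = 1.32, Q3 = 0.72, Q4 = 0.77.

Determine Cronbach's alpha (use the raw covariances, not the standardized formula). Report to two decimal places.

α = 0.76

Σσ²ᵢ = 1.54² + 1.32² + 0.72² + 0.77² = 5.2253
Covariances σ_ij = r_ij · s_i · s_j:
  σ(Q1,Q2) = 0.38 × 1.54 × 1.32 = 0.7725
  σ(Q1,Q3) = 0.68 × 1.54 × 0.72 = 0.7540
  σ(Q1,Q4) = 0.59 × 1.54 × 0.77 = 0.6996
  σ(Q2,Q3) = 0.28 × 1.32 × 0.72 = 0.2661
  σ(Q2,Q4) = 0.66 × 1.32 × 0.77 = 0.6708
  σ(Q3,Q4) = 0.45 × 0.72 × 0.77 = 0.2495
σ²_T = Σσ²ᵢ + 2·Σσ_ij = 5.2253 + 2 × 3.4125 = 12.0503
α = (4/3)·(1 − 5.2253/12.0503) = 0.76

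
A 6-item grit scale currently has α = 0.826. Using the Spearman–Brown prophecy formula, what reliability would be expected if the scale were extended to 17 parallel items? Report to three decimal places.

Length factor m = 17/6 = 2.8333
α' = m·α / (1 + (m−1)·α)
   = 17/6 × 0.826 / (1 + (17/6 − 1) × 0.826)
   = 2.3403 / 2.5143 = 0.931

predicted reliability = 0.931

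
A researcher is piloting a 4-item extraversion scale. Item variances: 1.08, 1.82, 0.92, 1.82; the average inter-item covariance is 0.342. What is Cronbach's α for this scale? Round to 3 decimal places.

α = 0.562

Σσ²ᵢ = 1.08 + 1.82 + 0.92 + 1.82 = 5.64
Sum of the 6 distinct covariances = 6 × 0.342 = 2.052
σ²_total = Σσ²ᵢ + 2·Σcov = 5.64 + 2 × 2.052 = 9.744
α = (4/3)·(1 − 5.64/9.744) = 0.562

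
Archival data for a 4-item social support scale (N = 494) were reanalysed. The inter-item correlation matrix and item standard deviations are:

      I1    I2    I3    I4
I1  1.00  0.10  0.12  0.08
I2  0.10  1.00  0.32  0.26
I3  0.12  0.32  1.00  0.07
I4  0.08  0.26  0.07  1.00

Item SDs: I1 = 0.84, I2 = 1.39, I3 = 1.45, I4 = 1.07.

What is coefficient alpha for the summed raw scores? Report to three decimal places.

coefficient alpha = 0.445

Σσ²ᵢ = 0.84² + 1.39² + 1.45² + 1.07² = 5.8851
Covariances σ_ij = r_ij · s_i · s_j:
  σ(I1,I2) = 0.10 × 0.84 × 1.39 = 0.1168
  σ(I1,I3) = 0.12 × 0.84 × 1.45 = 0.1462
  σ(I1,I4) = 0.08 × 0.84 × 1.07 = 0.0719
  σ(I2,I3) = 0.32 × 1.39 × 1.45 = 0.6450
  σ(I2,I4) = 0.26 × 1.39 × 1.07 = 0.3867
  σ(I3,I4) = 0.07 × 1.45 × 1.07 = 0.1086
σ²_T = Σσ²ᵢ + 2·Σσ_ij = 5.8851 + 2 × 1.4752 = 8.8355
α = (4/3)·(1 − 5.8851/8.8355) = 0.445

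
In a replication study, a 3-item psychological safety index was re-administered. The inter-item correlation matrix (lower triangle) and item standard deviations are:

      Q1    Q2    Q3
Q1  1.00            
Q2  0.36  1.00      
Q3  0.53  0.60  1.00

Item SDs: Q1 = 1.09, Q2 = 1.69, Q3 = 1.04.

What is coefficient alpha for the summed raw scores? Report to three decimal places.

α = 0.712

Σσ²ᵢ = 1.09² + 1.69² + 1.04² = 5.1258
Covariances σ_ij = r_ij · s_i · s_j:
  σ(Q1,Q2) = 0.36 × 1.09 × 1.69 = 0.6632
  σ(Q1,Q3) = 0.53 × 1.09 × 1.04 = 0.6008
  σ(Q2,Q3) = 0.60 × 1.69 × 1.04 = 1.0546
σ²_T = Σσ²ᵢ + 2·Σσ_ij = 5.1258 + 2 × 2.3186 = 9.7630
α = (3/2)·(1 − 5.1258/9.7630) = 0.712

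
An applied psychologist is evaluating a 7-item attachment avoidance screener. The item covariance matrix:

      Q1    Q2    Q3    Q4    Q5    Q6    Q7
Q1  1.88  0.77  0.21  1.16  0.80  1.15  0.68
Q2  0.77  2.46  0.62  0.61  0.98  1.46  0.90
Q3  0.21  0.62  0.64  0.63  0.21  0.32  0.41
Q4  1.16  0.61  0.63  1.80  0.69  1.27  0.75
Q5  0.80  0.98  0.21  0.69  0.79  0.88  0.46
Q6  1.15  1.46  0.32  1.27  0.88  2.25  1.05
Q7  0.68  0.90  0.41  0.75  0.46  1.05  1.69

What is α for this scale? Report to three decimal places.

α = 0.858

sum of item variances = 1.88 + 2.46 + 0.64 + 1.80 + 0.79 + 2.25 + 1.69 = 11.51
Sum of the distinct covariances = 16.01
total variance = 11.51 + 2 × 16.01 = 43.53
α = (k/(k−1))·(1 − sum of item variances/total variance) = (7/6)·(1 − 11.51/43.53) = 0.858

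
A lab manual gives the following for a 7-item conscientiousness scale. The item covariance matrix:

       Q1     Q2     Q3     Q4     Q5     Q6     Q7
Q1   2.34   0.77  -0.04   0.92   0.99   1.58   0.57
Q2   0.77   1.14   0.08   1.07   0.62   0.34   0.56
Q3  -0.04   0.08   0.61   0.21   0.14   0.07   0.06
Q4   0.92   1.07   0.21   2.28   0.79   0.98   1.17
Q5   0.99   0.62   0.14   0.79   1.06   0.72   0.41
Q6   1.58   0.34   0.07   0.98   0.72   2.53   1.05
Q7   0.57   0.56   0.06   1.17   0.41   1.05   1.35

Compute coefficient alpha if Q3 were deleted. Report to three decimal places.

Remaining items: Q1, Q2, Q4, Q5, Q6, Q7 (k = 6).
ΣVar(i) = 2.34 + 1.14 + 2.28 + 1.06 + 2.53 + 1.35 = 10.70
σ²_T = 10.70 + 2 × 12.54 = 35.78
α (item deleted) = (6/5)·(1 − 10.70/35.78) = 0.841

α = 0.841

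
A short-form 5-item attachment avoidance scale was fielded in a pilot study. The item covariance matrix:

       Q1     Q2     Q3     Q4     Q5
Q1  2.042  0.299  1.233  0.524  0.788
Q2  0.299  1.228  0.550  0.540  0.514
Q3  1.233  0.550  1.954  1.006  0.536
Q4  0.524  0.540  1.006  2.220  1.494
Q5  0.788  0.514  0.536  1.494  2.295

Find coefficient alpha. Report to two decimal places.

ΣVar(i) = 2.042 + 1.228 + 1.954 + 2.220 + 2.295 = 9.739
Σ_{i<j} σ_ij = 7.484
σ²_T = 9.739 + 2 × 7.484 = 24.707
α = (k/(k−1))·(1 − ΣVar(i)/σ²_T) = (5/4)·(1 − 9.739/24.707) = 0.76

α = 0.76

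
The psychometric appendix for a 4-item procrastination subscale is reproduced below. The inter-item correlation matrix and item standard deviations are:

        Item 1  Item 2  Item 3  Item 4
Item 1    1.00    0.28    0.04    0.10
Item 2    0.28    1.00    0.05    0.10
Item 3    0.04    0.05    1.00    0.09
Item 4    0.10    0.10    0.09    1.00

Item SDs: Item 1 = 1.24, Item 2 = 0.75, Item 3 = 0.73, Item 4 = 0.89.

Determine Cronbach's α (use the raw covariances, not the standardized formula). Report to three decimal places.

α = 0.328

Σσ²ᵢ = 1.24² + 0.75² + 0.73² + 0.89² = 3.4251
Covariances σ_ij = r_ij · s_i · s_j:
  σ(Item 1,Item 2) = 0.28 × 1.24 × 0.75 = 0.2604
  σ(Item 1,Item 3) = 0.04 × 1.24 × 0.73 = 0.0362
  σ(Item 1,Item 4) = 0.10 × 1.24 × 0.89 = 0.1104
  σ(Item 2,Item 3) = 0.05 × 0.75 × 0.73 = 0.0274
  σ(Item 2,Item 4) = 0.10 × 0.75 × 0.89 = 0.0668
  σ(Item 3,Item 4) = 0.09 × 0.73 × 0.89 = 0.0585
σ²_T = Σσ²ᵢ + 2·Σσ_ij = 3.4251 + 2 × 0.5597 = 4.5445
α = (4/3)·(1 − 3.4251/4.5445) = 0.328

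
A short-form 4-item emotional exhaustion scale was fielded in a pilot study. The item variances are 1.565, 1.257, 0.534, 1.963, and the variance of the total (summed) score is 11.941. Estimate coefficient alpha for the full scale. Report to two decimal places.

Σσ²ᵢ = 1.565 + 1.257 + 0.534 + 1.963 = 5.319
α = (k/(k−1))·(1 − Σσ²ᵢ/Var(T)) = (4/3)·(1 − 5.319/11.941) = 0.74

coefficient alpha = 0.74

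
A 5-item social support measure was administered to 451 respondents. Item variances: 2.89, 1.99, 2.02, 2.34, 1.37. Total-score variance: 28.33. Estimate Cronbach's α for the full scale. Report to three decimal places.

sum of item variances = 2.89 + 1.99 + 2.02 + 2.34 + 1.37 = 10.61
α = (k/(k−1))·(1 − sum of item variances/total variance) = (5/4)·(1 − 10.61/28.33) = 0.782

Cronbach's α = 0.782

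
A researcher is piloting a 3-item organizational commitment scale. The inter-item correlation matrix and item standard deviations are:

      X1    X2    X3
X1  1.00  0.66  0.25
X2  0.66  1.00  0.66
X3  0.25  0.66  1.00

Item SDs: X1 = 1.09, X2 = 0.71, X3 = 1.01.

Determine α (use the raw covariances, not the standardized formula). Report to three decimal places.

α = 0.722

Σσ²ᵢ = 1.09² + 0.71² + 1.01² = 2.7123
Covariances σ_ij = r_ij · s_i · s_j:
  σ(X1,X2) = 0.66 × 1.09 × 0.71 = 0.5108
  σ(X1,X3) = 0.25 × 1.09 × 1.01 = 0.2752
  σ(X2,X3) = 0.66 × 0.71 × 1.01 = 0.4733
σ²_T = Σσ²ᵢ + 2·Σσ_ij = 2.7123 + 2 × 1.2593 = 5.2309
α = (3/2)·(1 − 2.7123/5.2309) = 0.722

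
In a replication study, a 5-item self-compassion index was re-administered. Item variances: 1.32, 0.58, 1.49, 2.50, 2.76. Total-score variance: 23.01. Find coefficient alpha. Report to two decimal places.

ΣVar(i) = 1.32 + 0.58 + 1.49 + 2.50 + 2.76 = 8.65
α = (k/(k−1))·(1 − ΣVar(i)/total variance) = (5/4)·(1 − 8.65/23.01) = 0.78

coefficient alpha = 0.78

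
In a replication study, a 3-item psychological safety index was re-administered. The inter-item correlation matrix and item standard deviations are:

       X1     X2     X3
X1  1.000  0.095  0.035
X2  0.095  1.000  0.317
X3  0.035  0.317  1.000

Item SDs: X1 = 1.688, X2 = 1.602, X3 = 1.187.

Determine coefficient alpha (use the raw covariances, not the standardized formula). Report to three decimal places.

coefficient alpha = 0.321

Σσ²ᵢ = 1.688² + 1.602² + 1.187² = 6.8247
Covariances σ_ij = r_ij · s_i · s_j:
  σ(X1,X2) = 0.095 × 1.688 × 1.602 = 0.2569
  σ(X1,X3) = 0.035 × 1.688 × 1.187 = 0.0701
  σ(X2,X3) = 0.317 × 1.602 × 1.187 = 0.6028
σ²_T = Σσ²ᵢ + 2·Σσ_ij = 6.8247 + 2 × 0.9298 = 8.6843
α = (3/2)·(1 − 6.8247/8.6843) = 0.321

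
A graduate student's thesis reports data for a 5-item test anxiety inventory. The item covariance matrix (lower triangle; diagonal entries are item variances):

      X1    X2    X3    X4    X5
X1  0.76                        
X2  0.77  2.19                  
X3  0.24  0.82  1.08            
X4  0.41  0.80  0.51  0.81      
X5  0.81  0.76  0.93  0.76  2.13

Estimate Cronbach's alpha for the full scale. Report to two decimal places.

Σσ²ᵢ = 0.76 + 2.19 + 1.08 + 0.81 + 2.13 = 6.97
Sum of the distinct covariances = 6.81
σ²_T = 6.97 + 2 × 6.81 = 20.59
α = (k/(k−1))·(1 − Σσ²ᵢ/σ²_T) = (5/4)·(1 − 6.97/20.59) = 0.83

α = 0.83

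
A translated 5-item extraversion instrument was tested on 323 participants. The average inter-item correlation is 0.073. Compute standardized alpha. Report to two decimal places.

Standardized α = k·r̄ / (1 + (k−1)·r̄) = 5 × 0.073 / (1 + 4 × 0.073)
  = 0.3650 / 1.2920 = 0.28

standardized alpha = 0.28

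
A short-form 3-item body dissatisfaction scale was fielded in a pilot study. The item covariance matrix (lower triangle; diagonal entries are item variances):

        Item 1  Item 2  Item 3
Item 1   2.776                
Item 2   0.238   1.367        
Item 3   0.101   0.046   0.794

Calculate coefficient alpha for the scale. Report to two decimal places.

α = 0.20

sum of item variances = 2.776 + 1.367 + 0.794 = 4.937
Sum of off-diagonal covariances = 0.385
σ²_T = 4.937 + 2 × 0.385 = 5.707
α = (k/(k−1))·(1 − sum of item variances/σ²_T) = (3/2)·(1 − 4.937/5.707) = 0.20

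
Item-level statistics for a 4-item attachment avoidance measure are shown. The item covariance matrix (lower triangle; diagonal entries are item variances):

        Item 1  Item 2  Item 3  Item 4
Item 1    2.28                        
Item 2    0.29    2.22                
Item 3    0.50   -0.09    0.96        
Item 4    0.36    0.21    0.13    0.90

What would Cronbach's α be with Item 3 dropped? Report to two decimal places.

Remaining items: Item 1, Item 2, Item 4 (k = 3).
sum of item variances = 2.28 + 2.22 + 0.90 = 5.40
σ²_T = 5.40 + 2 × 0.86 = 7.12
α (item deleted) = (3/2)·(1 − 5.40/7.12) = 0.36

Cronbach's α = 0.36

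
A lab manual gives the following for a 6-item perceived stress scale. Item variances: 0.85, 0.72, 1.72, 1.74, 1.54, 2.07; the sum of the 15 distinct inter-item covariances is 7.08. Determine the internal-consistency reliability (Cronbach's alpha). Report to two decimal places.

Σσ²ᵢ = 0.85 + 0.72 + 1.72 + 1.74 + 1.54 + 2.07 = 8.64
Sum of distinct covariances = 7.08
σ²_T = Σσ²ᵢ + 2·Σcov = 8.64 + 2 × 7.08 = 22.80
α = (6/5)·(1 − 8.64/22.80) = 0.75

α = 0.75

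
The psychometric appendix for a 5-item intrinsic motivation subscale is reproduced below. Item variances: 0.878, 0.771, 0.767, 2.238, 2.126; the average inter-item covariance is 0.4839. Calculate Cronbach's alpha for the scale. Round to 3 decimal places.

α = 0.735

sum of item variances = 0.878 + 0.771 + 0.767 + 2.238 + 2.126 = 6.780
Sum of the 10 distinct covariances = 10 × 0.4839 = 4.8390
total variance = sum of item variances + 2·Σcov = 6.780 + 2 × 4.8390 = 16.4580
α = (5/4)·(1 − 6.780/16.4580) = 0.735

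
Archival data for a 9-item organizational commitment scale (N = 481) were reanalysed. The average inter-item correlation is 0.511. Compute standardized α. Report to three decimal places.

Standardized α = k·r̄ / (1 + (k−1)·r̄) = 9 × 0.511 / (1 + 8 × 0.511)
  = 4.5990 / 5.0880 = 0.904

α = 0.904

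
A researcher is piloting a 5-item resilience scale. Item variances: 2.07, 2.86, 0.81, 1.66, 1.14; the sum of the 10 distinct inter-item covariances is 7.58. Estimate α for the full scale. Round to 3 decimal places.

Σσ²ᵢ = 2.07 + 2.86 + 0.81 + 1.66 + 1.14 = 8.54
Sum of distinct covariances = 7.58
Var(T) = Σσ²ᵢ + 2·Σcov = 8.54 + 2 × 7.58 = 23.70
α = (5/4)·(1 − 8.54/23.70) = 0.800

α = 0.800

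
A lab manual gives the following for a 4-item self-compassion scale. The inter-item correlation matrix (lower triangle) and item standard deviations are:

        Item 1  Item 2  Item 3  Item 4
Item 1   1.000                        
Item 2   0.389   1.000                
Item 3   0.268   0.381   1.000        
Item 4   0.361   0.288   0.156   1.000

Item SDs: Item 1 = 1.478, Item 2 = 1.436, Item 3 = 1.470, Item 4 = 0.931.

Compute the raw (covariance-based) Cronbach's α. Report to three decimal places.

α = 0.635

Σσ²ᵢ = 1.478² + 1.436² + 1.470² + 0.931² = 7.2742
Covariances σ_ij = r_ij · s_i · s_j:
  σ(Item 1,Item 2) = 0.389 × 1.478 × 1.436 = 0.8256
  σ(Item 1,Item 3) = 0.268 × 1.478 × 1.470 = 0.5823
  σ(Item 1,Item 4) = 0.361 × 1.478 × 0.931 = 0.4967
  σ(Item 2,Item 3) = 0.381 × 1.436 × 1.470 = 0.8043
  σ(Item 2,Item 4) = 0.288 × 1.436 × 0.931 = 0.3850
  σ(Item 3,Item 4) = 0.156 × 1.470 × 0.931 = 0.2135
σ²_T = Σσ²ᵢ + 2·Σσ_ij = 7.2742 + 2 × 3.3074 = 13.8890
α = (4/3)·(1 − 7.2742/13.8890) = 0.635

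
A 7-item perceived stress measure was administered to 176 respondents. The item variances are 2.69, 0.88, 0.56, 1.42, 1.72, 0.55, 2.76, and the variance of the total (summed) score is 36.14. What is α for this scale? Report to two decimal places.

Σσ²ᵢ = 2.69 + 0.88 + 0.56 + 1.42 + 1.72 + 0.55 + 2.76 = 10.58
α = (k/(k−1))·(1 − Σσ²ᵢ/σ²_T) = (7/6)·(1 − 10.58/36.14) = 0.83

α = 0.83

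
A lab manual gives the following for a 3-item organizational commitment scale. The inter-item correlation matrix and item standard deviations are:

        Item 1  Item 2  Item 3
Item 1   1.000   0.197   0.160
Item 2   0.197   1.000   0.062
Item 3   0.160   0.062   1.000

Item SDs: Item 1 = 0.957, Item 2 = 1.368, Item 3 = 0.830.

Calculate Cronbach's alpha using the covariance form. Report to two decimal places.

Σσ²ᵢ = 0.957² + 1.368² + 0.830² = 3.4762
Covariances σ_ij = r_ij · s_i · s_j:
  σ(Item 1,Item 2) = 0.197 × 0.957 × 1.368 = 0.2579
  σ(Item 1,Item 3) = 0.160 × 0.957 × 0.830 = 0.1271
  σ(Item 2,Item 3) = 0.062 × 1.368 × 0.830 = 0.0704
σ²_T = Σσ²ᵢ + 2·Σσ_ij = 3.4762 + 2 × 0.4554 = 4.3870
α = (3/2)·(1 − 3.4762/4.3870) = 0.31

α = 0.31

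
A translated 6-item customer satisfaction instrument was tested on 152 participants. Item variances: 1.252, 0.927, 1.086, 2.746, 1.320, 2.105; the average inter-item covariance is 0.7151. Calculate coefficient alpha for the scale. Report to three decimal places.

sum of item variances = 1.252 + 0.927 + 1.086 + 2.746 + 1.320 + 2.105 = 9.436
Sum of the 15 distinct covariances = 15 × 0.7151 = 10.7265
Var(T) = sum of item variances + 2·Σcov = 9.436 + 2 × 10.7265 = 30.8890
α = (6/5)·(1 − 9.436/30.8890) = 0.833

α = 0.833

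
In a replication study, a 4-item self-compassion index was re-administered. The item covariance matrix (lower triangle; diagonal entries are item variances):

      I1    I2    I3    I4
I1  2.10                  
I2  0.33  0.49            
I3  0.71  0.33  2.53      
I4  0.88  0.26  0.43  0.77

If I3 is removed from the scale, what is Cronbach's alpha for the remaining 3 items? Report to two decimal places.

Remaining items: I1, I2, I4 (k = 3).
Σσ²ᵢ = 2.10 + 0.49 + 0.77 = 3.36
Var(T) = 3.36 + 2 × 1.47 = 6.30
α (item deleted) = (3/2)·(1 − 3.36/6.30) = 0.70

Cronbach's alpha = 0.70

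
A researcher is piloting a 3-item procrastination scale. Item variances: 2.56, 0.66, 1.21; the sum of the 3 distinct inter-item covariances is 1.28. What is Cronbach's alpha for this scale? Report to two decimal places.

Cronbach's alpha = 0.55

ΣVar(i) = 2.56 + 0.66 + 1.21 = 4.43
Sum of distinct covariances = 1.28
Var(T) = ΣVar(i) + 2·Σcov = 4.43 + 2 × 1.28 = 6.99
α = (3/2)·(1 − 4.43/6.99) = 0.55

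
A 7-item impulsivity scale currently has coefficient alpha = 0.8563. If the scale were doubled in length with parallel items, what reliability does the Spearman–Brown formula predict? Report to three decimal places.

predicted reliability = 0.923

Length factor m = 2
α' = m·α / (1 + (m−1)·α)
   = 2 × 0.8563 / (1 + (2 − 1) × 0.8563)
   = 1.7126 / 1.8563 = 0.923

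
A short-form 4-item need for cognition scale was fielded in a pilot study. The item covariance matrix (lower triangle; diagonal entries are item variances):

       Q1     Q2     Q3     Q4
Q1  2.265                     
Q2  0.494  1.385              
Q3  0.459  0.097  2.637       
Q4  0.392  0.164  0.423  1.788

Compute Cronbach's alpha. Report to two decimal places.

sum of item variances = 2.265 + 1.385 + 2.637 + 1.788 = 8.075
Σ_{i<j} σ_ij = 2.029
σ²_T = 8.075 + 2 × 2.029 = 12.133
α = (k/(k−1))·(1 − sum of item variances/σ²_T) = (4/3)·(1 − 8.075/12.133) = 0.45

Cronbach's alpha = 0.45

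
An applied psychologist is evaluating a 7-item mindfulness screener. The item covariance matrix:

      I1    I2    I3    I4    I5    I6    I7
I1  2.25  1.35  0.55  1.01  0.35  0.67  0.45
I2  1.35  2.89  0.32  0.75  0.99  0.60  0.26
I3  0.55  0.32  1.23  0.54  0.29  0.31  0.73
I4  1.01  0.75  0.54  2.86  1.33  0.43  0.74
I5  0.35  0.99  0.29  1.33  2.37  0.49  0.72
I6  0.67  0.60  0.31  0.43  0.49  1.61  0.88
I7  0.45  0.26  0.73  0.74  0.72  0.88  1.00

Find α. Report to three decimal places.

α = 0.769

Σσ²ᵢ = 2.25 + 2.89 + 1.23 + 2.86 + 2.37 + 1.61 + 1.00 = 14.21
Σ_{i<j} σ_ij = 13.76
σ²_T = 14.21 + 2 × 13.76 = 41.73
α = (k/(k−1))·(1 − Σσ²ᵢ/σ²_T) = (7/6)·(1 − 14.21/41.73) = 0.769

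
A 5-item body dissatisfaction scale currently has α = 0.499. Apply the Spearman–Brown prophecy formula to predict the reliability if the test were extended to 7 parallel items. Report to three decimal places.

Length factor m = 7/5 = 1.4000
α' = m·α / (1 + (m−1)·α)
   = 7/5 × 0.499 / (1 + (7/5 − 1) × 0.499)
   = 0.6986 / 1.1996 = 0.582

predicted reliability = 0.582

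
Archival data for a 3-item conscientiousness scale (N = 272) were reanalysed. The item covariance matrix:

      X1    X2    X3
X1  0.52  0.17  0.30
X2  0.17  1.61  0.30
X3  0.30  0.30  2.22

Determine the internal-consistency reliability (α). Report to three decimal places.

α = 0.392

Σσ²ᵢ = 0.52 + 1.61 + 2.22 = 4.35
Sum of off-diagonal covariances = 0.77
σ²_T = 4.35 + 2 × 0.77 = 5.89
α = (k/(k−1))·(1 − Σσ²ᵢ/σ²_T) = (3/2)·(1 − 4.35/5.89) = 0.392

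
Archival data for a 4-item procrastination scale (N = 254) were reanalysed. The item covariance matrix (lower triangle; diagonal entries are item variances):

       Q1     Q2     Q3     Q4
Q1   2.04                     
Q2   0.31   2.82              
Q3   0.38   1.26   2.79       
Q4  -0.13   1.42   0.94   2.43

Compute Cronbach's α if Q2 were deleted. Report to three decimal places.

Cronbach's α = 0.370

Remaining items: Q1, Q3, Q4 (k = 3).
Σσᵢ² = 2.04 + 2.79 + 2.43 = 7.26
σ²_total = 7.26 + 2 × 1.19 = 9.64
α (item deleted) = (3/2)·(1 − 7.26/9.64) = 0.370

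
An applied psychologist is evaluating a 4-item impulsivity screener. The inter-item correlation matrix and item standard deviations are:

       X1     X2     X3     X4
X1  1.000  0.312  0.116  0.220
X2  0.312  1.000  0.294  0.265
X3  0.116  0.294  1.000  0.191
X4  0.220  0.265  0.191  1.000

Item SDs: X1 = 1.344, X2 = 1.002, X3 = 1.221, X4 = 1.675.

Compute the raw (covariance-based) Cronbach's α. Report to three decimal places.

α = 0.524

Σσ²ᵢ = 1.344² + 1.002² + 1.221² + 1.675² = 7.1068
Covariances σ_ij = r_ij · s_i · s_j:
  σ(X1,X2) = 0.312 × 1.344 × 1.002 = 0.4202
  σ(X1,X3) = 0.116 × 1.344 × 1.221 = 0.1904
  σ(X1,X4) = 0.220 × 1.344 × 1.675 = 0.4953
  σ(X2,X3) = 0.294 × 1.002 × 1.221 = 0.3597
  σ(X2,X4) = 0.265 × 1.002 × 1.675 = 0.4448
  σ(X3,X4) = 0.191 × 1.221 × 1.675 = 0.3906
σ²_T = Σσ²ᵢ + 2·Σσ_ij = 7.1068 + 2 × 2.3010 = 11.7088
α = (4/3)·(1 − 7.1068/11.7088) = 0.524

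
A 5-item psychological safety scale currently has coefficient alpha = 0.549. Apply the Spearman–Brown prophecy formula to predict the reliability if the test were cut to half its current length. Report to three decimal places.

Length factor m = 1/2
α' = m·α / (1 − (1−m)·α)
   = 1/2 × 0.549 / (1 − (1 − 1/2) × 0.549)
   = 0.2745 / 0.7255 = 0.378

predicted reliability = 0.378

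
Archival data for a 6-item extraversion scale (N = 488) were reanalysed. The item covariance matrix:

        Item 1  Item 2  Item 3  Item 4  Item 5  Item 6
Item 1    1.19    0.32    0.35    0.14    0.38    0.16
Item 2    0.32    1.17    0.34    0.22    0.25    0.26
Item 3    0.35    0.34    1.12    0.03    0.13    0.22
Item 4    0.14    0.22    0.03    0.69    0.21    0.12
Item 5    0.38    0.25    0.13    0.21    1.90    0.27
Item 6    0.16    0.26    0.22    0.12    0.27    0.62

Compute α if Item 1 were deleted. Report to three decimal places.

Remaining items: Item 2, Item 3, Item 4, Item 5, Item 6 (k = 5).
sum of item variances = 1.17 + 1.12 + 0.69 + 1.90 + 0.62 = 5.50
σ²_total = 5.50 + 2 × 2.05 = 9.60
α (item deleted) = (5/4)·(1 − 5.50/9.60) = 0.534

α = 0.534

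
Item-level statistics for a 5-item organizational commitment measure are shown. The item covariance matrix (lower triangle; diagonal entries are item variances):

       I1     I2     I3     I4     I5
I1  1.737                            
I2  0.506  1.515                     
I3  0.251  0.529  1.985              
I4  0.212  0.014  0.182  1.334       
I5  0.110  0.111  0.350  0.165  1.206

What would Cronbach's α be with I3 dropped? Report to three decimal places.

α = 0.371

Remaining items: I1, I2, I4, I5 (k = 4).
Σσᵢ² = 1.737 + 1.515 + 1.334 + 1.206 = 5.792
σ²_T = 5.792 + 2 × 1.118 = 8.028
α (item deleted) = (4/3)·(1 − 5.792/8.028) = 0.371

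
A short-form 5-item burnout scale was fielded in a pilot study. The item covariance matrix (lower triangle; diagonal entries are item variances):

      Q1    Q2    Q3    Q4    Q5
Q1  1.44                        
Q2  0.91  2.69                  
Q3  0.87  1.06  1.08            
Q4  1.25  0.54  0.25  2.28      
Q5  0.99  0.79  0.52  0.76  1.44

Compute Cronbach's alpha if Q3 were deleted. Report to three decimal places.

Remaining items: Q1, Q2, Q4, Q5 (k = 4).
ΣVar(i) = 1.44 + 2.69 + 2.28 + 1.44 = 7.85
σ²_T = 7.85 + 2 × 5.24 = 18.33
α (item deleted) = (4/3)·(1 − 7.85/18.33) = 0.762

Cronbach's alpha = 0.762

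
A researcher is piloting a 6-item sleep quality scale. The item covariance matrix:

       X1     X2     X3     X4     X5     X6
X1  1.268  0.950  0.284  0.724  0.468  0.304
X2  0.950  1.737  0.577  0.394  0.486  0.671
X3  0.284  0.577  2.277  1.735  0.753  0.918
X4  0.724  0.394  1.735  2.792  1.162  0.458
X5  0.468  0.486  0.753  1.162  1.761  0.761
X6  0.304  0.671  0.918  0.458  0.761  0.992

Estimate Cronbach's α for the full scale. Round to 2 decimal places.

Σσ²ᵢ = 1.268 + 1.737 + 2.277 + 2.792 + 1.761 + 0.992 = 10.827
Sum of the distinct covariances = 10.645
Var(T) = 10.827 + 2 × 10.645 = 32.117
α = (k/(k−1))·(1 − Σσ²ᵢ/Var(T)) = (6/5)·(1 − 10.827/32.117) = 0.80

Cronbach's α = 0.80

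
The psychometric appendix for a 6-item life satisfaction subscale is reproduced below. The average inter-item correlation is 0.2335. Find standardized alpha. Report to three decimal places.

standardized alpha = 0.646

Standardized α = k·r̄ / (1 + (k−1)·r̄) = 6 × 0.2335 / (1 + 5 × 0.2335)
  = 1.4010 / 2.1675 = 0.646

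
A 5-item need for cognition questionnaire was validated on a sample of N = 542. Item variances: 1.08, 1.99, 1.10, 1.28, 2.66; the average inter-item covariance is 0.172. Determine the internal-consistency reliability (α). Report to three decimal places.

α = 0.372

Σσᵢ² = 1.08 + 1.99 + 1.10 + 1.28 + 2.66 = 8.11
Sum of the 10 distinct covariances = 10 × 0.172 = 1.720
total variance = Σσᵢ² + 2·Σcov = 8.11 + 2 × 1.720 = 11.550
α = (5/4)·(1 − 8.11/11.550) = 0.372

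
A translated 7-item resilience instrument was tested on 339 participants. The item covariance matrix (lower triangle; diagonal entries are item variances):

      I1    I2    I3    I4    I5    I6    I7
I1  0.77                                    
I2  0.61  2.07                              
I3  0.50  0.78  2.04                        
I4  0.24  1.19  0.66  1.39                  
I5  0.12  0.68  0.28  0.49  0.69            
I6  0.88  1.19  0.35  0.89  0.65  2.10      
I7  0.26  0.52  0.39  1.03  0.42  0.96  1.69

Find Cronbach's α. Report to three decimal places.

α = 0.827

Σσᵢ² = 0.77 + 2.07 + 2.04 + 1.39 + 0.69 + 2.10 + 1.69 = 10.75
Σ_{i<j} σ_ij = 13.09
σ²_T = 10.75 + 2 × 13.09 = 36.93
α = (k/(k−1))·(1 − Σσᵢ²/σ²_T) = (7/6)·(1 − 10.75/36.93) = 0.827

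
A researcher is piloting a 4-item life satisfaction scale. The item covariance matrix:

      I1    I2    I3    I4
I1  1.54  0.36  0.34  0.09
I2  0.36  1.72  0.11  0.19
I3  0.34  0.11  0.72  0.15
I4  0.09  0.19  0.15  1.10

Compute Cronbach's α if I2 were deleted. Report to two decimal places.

Remaining items: I1, I3, I4 (k = 3).
ΣVar(i) = 1.54 + 0.72 + 1.10 = 3.36
Var(T) = 3.36 + 2 × 0.58 = 4.52
α (item deleted) = (3/2)·(1 − 3.36/4.52) = 0.38

α = 0.38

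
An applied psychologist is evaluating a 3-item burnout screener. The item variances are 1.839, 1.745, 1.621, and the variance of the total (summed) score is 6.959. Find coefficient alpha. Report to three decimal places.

ΣVar(i) = 1.839 + 1.745 + 1.621 = 5.205
α = (k/(k−1))·(1 − ΣVar(i)/σ²_total) = (3/2)·(1 − 5.205/6.959) = 0.378

coefficient alpha = 0.378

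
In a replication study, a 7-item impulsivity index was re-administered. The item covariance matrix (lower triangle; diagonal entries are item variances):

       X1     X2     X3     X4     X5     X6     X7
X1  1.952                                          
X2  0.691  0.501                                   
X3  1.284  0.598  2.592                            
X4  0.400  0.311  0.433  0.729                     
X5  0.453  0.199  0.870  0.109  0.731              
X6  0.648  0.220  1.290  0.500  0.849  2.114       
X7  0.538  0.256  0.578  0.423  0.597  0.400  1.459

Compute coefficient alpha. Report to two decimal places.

Σσ²ᵢ = 1.952 + 0.501 + 2.592 + 0.729 + 0.731 + 2.114 + 1.459 = 10.078
Σ_{i<j} σ_ij = 11.647
Var(T) = 10.078 + 2 × 11.647 = 33.372
α = (k/(k−1))·(1 − Σσ²ᵢ/Var(T)) = (7/6)·(1 − 10.078/33.372) = 0.81

coefficient alpha = 0.81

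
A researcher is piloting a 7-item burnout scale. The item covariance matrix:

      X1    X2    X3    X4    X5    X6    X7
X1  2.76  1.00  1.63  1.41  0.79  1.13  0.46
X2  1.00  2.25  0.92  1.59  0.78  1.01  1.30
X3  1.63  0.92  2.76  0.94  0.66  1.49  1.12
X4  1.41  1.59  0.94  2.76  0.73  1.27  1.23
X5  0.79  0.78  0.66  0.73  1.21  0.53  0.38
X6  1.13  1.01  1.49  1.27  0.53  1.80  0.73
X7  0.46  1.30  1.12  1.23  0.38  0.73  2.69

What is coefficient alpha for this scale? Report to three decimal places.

coefficient alpha = 0.843

Σσ²ᵢ = 2.76 + 2.25 + 2.76 + 2.76 + 1.21 + 1.80 + 2.69 = 16.23
Sum of off-diagonal covariances = 21.10
Var(T) = 16.23 + 2 × 21.10 = 58.43
α = (k/(k−1))·(1 − Σσ²ᵢ/Var(T)) = (7/6)·(1 − 16.23/58.43) = 0.843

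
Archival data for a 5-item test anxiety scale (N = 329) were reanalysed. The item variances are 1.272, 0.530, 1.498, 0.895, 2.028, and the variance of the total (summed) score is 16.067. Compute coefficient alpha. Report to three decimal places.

α = 0.766

sum of item variances = 1.272 + 0.530 + 1.498 + 0.895 + 2.028 = 6.223
α = (k/(k−1))·(1 − sum of item variances/total variance) = (5/4)·(1 − 6.223/16.067) = 0.766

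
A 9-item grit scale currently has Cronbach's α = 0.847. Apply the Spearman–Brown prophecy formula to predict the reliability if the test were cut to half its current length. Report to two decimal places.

predicted reliability = 0.73

Length factor m = 1/2
α' = m·α / (1 − (1−m)·α)
   = 1/2 × 0.847 / (1 − (1 − 1/2) × 0.847)
   = 0.4235 / 0.5765 = 0.73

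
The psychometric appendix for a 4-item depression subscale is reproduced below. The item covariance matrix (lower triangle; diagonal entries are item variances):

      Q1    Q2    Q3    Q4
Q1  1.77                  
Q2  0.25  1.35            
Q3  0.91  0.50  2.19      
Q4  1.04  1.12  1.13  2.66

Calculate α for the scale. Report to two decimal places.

α = 0.74

sum of item variances = 1.77 + 1.35 + 2.19 + 2.66 = 7.97
Sum of off-diagonal covariances = 4.95
Var(T) = 7.97 + 2 × 4.95 = 17.87
α = (k/(k−1))·(1 − sum of item variances/Var(T)) = (4/3)·(1 − 7.97/17.87) = 0.74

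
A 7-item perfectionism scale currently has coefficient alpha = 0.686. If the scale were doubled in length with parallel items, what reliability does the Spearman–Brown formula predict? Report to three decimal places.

Length factor m = 2
α' = m·α / (1 + (m−1)·α)
   = 2 × 0.686 / (1 + (2 − 1) × 0.686)
   = 1.3720 / 1.6860 = 0.814

predicted reliability = 0.814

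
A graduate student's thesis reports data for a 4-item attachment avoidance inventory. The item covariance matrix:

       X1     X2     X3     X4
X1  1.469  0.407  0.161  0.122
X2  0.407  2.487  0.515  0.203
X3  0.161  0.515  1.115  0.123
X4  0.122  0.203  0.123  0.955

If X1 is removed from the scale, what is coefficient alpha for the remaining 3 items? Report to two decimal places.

Remaining items: X2, X3, X4 (k = 3).
ΣVar(i) = 2.487 + 1.115 + 0.955 = 4.557
σ²_T = 4.557 + 2 × 0.841 = 6.239
α (item deleted) = (3/2)·(1 − 4.557/6.239) = 0.40

coefficient alpha = 0.40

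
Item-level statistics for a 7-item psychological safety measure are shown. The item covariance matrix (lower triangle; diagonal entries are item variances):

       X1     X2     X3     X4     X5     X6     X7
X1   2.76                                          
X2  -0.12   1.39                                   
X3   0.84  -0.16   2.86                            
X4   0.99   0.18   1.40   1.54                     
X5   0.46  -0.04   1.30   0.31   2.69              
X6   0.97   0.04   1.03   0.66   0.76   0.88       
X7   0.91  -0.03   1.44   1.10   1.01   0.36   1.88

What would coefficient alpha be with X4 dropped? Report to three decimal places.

Remaining items: X1, X2, X3, X5, X6, X7 (k = 6).
sum of item variances = 2.76 + 1.39 + 2.86 + 2.69 + 0.88 + 1.88 = 12.46
Var(T) = 12.46 + 2 × 8.77 = 30.00
α (item deleted) = (6/5)·(1 − 12.46/30.00) = 0.702

coefficient alpha = 0.702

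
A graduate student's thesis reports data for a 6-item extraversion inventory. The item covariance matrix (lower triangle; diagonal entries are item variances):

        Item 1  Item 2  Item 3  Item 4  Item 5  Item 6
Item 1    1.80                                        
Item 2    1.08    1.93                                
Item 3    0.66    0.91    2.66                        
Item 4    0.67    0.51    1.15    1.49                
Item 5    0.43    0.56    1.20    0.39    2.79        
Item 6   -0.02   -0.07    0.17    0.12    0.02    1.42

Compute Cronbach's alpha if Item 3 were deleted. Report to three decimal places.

Cronbach's alpha = 0.549

Remaining items: Item 1, Item 2, Item 4, Item 5, Item 6 (k = 5).
sum of item variances = 1.80 + 1.93 + 1.49 + 2.79 + 1.42 = 9.43
σ²_T = 9.43 + 2 × 3.69 = 16.81
α (item deleted) = (5/4)·(1 − 9.43/16.81) = 0.549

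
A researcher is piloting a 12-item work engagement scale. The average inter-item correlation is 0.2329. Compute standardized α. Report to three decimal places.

Standardized α = k·r̄ / (1 + (k−1)·r̄) = 12 × 0.2329 / (1 + 11 × 0.2329)
  = 2.7948 / 3.5619 = 0.785

α = 0.785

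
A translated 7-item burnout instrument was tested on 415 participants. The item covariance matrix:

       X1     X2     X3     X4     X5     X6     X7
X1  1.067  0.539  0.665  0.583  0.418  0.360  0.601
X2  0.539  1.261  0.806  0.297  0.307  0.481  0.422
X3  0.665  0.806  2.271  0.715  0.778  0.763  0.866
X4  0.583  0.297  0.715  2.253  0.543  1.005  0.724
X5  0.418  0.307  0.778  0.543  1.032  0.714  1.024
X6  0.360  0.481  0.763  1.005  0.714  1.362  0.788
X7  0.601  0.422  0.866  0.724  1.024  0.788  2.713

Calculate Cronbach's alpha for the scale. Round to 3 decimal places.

ΣVar(i) = 1.067 + 1.261 + 2.271 + 2.253 + 1.032 + 1.362 + 2.713 = 11.959
Sum of the distinct covariances = 13.399
total variance = 11.959 + 2 × 13.399 = 38.757
α = (k/(k−1))·(1 − ΣVar(i)/total variance) = (7/6)·(1 − 11.959/38.757) = 0.807

Cronbach's alpha = 0.807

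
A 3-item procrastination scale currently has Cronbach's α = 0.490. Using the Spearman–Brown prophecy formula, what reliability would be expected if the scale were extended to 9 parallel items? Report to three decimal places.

predicted reliability = 0.742

Length factor m = 9/3 = 3.0000
α' = m·α / (1 + (m−1)·α)
   = 9/3 × 0.490 / (1 + (9/3 − 1) × 0.490)
   = 1.4700 / 1.9800 = 0.742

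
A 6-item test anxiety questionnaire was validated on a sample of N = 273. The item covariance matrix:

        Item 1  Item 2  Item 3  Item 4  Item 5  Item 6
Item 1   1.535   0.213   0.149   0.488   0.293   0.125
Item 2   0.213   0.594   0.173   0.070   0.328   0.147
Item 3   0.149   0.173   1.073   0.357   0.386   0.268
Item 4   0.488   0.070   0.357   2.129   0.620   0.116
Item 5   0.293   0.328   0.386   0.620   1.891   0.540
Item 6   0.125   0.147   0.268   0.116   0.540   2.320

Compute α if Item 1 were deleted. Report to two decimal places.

α = 0.54

Remaining items: Item 2, Item 3, Item 4, Item 5, Item 6 (k = 5).
Σσᵢ² = 0.594 + 1.073 + 2.129 + 1.891 + 2.320 = 8.007
total variance = 8.007 + 2 × 3.005 = 14.017
α (item deleted) = (5/4)·(1 − 8.007/14.017) = 0.54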